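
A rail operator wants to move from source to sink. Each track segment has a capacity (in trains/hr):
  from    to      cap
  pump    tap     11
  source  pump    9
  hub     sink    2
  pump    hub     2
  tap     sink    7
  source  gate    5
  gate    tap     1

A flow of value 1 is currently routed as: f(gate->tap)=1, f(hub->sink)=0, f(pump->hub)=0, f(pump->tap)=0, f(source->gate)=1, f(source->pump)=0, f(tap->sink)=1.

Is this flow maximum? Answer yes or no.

No

Residual path source->pump->tap->sink has bottleneck 6 > 0.
Pushing 6 along it raises the flow to 7, so the given flow is not maximum.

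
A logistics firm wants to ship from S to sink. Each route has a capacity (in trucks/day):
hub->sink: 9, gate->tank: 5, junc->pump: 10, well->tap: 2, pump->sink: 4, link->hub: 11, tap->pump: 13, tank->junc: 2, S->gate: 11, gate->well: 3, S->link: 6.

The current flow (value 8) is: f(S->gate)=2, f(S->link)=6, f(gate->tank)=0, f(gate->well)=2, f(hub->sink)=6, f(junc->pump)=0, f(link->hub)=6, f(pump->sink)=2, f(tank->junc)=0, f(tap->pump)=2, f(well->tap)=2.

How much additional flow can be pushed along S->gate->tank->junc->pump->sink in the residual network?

2

Residual capacities along the path: S->gate: 9, gate->tank: 5, tank->junc: 2, junc->pump: 10, pump->sink: 2.
Minimum is 2.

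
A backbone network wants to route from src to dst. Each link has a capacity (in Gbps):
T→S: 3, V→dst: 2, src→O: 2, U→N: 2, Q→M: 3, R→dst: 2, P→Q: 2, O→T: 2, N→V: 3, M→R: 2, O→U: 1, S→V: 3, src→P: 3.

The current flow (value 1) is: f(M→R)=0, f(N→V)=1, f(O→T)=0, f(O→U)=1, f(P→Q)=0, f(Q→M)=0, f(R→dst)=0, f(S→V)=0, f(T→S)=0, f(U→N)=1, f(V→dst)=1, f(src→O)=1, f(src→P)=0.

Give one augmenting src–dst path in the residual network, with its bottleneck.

Residual along src→O→T→S→V→dst: src→O: 1, O→T: 2, T→S: 3, S→V: 3, V→dst: 1.
Bottleneck = min = 1.

src→O→T→S→V→dst, bottleneck 1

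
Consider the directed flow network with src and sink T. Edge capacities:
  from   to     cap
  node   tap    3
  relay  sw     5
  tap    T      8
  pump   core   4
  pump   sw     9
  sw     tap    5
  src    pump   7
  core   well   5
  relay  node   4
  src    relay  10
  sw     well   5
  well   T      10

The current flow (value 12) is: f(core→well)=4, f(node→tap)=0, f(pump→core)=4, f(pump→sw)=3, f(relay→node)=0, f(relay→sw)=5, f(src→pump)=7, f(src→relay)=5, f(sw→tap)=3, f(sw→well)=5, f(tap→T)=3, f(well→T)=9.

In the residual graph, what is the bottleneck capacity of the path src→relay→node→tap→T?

3

Residual capacities along the path: src→relay: 5, relay→node: 4, node→tap: 3, tap→T: 5.
Minimum is 3.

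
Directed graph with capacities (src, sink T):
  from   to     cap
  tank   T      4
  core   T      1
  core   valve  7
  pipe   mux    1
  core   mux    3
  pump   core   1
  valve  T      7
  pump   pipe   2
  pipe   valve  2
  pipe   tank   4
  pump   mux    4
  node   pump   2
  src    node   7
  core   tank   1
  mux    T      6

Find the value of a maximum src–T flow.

2

Augment src->node->pump->core->T: bottleneck 1. Total 1.
Augment src->node->pump->mux->T: bottleneck 1. Total 2.
No augmenting path remains in the residual graph.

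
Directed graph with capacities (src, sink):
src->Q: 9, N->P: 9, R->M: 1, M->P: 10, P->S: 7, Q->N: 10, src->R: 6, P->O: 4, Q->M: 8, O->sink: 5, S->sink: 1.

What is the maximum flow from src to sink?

5

Augment src->Q->N->P->O->sink: bottleneck 4. Total 4.
Augment src->Q->N->P->S->sink: bottleneck 1. Total 5.
No augmenting path remains in the residual graph.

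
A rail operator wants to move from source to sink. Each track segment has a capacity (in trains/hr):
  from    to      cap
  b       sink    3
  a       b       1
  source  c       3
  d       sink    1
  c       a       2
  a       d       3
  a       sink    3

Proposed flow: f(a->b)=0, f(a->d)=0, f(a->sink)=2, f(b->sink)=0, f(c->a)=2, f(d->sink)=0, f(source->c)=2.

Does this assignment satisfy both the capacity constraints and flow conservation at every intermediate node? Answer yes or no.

Every edge has 0 ≤ f(e) ≤ cap(e).
At each intermediate node, inflow equals outflow.

Yes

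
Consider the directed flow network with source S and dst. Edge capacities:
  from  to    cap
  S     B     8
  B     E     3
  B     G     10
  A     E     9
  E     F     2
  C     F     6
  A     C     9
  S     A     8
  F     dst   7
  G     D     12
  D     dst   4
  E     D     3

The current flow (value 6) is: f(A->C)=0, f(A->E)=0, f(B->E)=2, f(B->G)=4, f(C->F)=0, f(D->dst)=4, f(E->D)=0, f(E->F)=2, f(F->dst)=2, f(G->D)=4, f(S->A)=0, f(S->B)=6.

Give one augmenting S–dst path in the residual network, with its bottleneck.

S->A->C->F->dst, bottleneck 5

Residual along S->A->C->F->dst: S->A: 8, A->C: 9, C->F: 6, F->dst: 5.
Bottleneck = min = 5.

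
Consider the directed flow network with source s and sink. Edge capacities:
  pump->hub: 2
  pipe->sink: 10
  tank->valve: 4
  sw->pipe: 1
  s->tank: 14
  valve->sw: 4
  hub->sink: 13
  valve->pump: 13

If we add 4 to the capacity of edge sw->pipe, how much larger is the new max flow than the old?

Original max flow = 3.
After raising cap(sw->pipe), augmenting paths through that edge carry 1 more unit.
New max flow = 4. Increase = 1.

1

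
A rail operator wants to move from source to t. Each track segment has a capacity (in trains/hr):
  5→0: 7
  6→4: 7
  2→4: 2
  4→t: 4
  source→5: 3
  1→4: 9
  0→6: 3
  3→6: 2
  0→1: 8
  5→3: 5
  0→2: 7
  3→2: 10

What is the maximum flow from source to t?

3

Augment source→5→0→2→4→t: bottleneck 2. Total 2.
Augment source→5→0→6→4→t: bottleneck 1. Total 3.
No augmenting path remains in the residual graph.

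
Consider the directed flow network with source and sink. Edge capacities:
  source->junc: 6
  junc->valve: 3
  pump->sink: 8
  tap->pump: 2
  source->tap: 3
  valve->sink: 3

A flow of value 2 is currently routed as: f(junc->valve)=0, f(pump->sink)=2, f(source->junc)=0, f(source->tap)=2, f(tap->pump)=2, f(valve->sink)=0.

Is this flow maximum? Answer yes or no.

Residual path source->junc->valve->sink has bottleneck 3 > 0.
Pushing 3 along it raises the flow to 5, so the given flow is not maximum.

No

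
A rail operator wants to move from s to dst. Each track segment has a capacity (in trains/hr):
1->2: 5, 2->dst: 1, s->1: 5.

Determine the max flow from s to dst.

1

Augment s->1->2->dst: bottleneck 1. Total 1.
No augmenting path remains in the residual graph.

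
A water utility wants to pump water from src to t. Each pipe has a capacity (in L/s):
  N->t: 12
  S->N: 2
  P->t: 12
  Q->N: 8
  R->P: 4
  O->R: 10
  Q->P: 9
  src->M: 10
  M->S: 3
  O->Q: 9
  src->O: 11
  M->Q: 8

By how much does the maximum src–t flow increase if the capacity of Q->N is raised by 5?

0

Original max flow = 21.
Edge Q->N does not cross the min cut (source side {src}), so extra capacity there cannot help.
New max flow = 21. Increase = 0.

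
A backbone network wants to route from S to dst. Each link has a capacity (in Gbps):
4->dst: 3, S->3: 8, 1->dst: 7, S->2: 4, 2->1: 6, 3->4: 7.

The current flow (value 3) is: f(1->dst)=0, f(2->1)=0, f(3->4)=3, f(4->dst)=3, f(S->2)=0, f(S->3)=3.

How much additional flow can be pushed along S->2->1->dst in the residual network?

Residual capacities along the path: S->2: 4, 2->1: 6, 1->dst: 7.
Minimum is 4.

4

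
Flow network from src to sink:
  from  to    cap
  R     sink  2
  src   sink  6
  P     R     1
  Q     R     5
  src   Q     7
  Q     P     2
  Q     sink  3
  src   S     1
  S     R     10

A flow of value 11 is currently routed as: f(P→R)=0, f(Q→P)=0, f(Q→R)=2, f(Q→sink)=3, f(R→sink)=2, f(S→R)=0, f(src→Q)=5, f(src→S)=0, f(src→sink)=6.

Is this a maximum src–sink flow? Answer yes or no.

Residual reachable from src: {P, Q, R, S, src}; sink is not reachable.
Saturated cut: src→sink, Q→sink, R→sink with total capacity 11 = current flow value. Flow is maximum.

Yes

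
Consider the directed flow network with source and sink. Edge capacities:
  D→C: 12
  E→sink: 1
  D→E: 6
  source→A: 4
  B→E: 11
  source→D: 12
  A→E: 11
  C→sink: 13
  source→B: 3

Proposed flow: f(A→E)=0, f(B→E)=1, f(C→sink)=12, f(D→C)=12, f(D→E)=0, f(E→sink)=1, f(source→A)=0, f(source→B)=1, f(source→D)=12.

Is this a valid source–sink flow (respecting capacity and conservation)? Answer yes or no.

Every edge has 0 ≤ f(e) ≤ cap(e).
At each intermediate node, inflow equals outflow.

Yes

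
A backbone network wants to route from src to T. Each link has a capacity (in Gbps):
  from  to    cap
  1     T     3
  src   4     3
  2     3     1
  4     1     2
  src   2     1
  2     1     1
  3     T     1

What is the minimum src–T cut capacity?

3

Max flow = 3 (via 2 augmenting paths).
In the residual at optimum, the set reachable from src is {4, src}.
Cut edges: src->2 (cap 1), 4->1 (cap 2). Sum = 3.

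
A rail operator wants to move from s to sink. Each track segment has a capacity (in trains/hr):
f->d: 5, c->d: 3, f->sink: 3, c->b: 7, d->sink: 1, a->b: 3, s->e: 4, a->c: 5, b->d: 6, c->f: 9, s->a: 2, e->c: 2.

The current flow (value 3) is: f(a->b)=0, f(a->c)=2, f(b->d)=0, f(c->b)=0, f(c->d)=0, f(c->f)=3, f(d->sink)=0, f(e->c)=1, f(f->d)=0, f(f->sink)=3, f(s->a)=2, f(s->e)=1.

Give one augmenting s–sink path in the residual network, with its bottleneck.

Residual along s->e->c->d->sink: s->e: 3, e->c: 1, c->d: 3, d->sink: 1.
Bottleneck = min = 1.

s->e->c->d->sink, bottleneck 1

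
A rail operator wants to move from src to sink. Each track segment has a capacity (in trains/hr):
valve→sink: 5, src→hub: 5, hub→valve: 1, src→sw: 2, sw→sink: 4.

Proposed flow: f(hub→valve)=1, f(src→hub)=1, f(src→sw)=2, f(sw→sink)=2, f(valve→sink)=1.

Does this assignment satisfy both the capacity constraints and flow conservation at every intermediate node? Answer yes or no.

Yes

Every edge has 0 ≤ f(e) ≤ cap(e).
At each intermediate node, inflow equals outflow.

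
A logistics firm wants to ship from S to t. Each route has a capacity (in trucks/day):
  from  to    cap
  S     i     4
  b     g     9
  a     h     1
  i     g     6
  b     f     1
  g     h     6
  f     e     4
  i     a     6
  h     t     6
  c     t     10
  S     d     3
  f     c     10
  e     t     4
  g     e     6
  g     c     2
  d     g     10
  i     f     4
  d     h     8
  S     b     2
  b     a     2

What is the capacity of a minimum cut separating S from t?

9

Max flow = 9 (via 4 augmenting paths).
In the residual at optimum, the set reachable from S is {S}.
Cut edges: S→i (cap 4), S→b (cap 2), S→d (cap 3). Sum = 9.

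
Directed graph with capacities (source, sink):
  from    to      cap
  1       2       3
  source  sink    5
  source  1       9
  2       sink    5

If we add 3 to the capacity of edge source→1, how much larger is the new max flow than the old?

Original max flow = 8.
Edge source→1 does not cross the min cut (source side {1, source}), so extra capacity there cannot help.
New max flow = 8. Increase = 0.

0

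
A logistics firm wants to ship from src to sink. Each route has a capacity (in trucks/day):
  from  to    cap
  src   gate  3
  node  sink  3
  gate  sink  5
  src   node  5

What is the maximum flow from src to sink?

Augment src→node→sink: bottleneck 3. Total 3.
Augment src→gate→sink: bottleneck 3. Total 6.
No augmenting path remains in the residual graph.

6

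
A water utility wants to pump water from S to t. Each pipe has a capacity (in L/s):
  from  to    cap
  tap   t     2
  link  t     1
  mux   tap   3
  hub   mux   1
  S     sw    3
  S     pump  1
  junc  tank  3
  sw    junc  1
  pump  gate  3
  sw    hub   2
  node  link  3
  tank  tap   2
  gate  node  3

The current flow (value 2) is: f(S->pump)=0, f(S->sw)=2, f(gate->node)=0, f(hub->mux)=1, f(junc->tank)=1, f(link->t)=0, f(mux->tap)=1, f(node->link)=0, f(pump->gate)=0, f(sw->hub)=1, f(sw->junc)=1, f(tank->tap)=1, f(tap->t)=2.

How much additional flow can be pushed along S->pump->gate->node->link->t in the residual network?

Residual capacities along the path: S->pump: 1, pump->gate: 3, gate->node: 3, node->link: 3, link->t: 1.
Minimum is 1.

1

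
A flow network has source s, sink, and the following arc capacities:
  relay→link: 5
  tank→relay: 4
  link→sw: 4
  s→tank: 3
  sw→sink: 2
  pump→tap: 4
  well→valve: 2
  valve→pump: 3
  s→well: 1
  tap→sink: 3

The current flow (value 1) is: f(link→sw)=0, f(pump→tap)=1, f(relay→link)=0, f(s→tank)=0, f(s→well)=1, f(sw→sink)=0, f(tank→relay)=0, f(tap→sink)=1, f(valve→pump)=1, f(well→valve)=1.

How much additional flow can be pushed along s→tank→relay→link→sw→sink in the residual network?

2

Residual capacities along the path: s→tank: 3, tank→relay: 4, relay→link: 5, link→sw: 4, sw→sink: 2.
Minimum is 2.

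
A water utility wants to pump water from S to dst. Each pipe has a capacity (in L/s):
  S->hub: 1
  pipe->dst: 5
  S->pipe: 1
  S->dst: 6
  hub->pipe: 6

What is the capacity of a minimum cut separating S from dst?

8

Max flow = 8 (via 3 augmenting paths).
In the residual at optimum, the set reachable from S is {S}.
Cut edges: S->hub (cap 1), S->pipe (cap 1), S->dst (cap 6). Sum = 8.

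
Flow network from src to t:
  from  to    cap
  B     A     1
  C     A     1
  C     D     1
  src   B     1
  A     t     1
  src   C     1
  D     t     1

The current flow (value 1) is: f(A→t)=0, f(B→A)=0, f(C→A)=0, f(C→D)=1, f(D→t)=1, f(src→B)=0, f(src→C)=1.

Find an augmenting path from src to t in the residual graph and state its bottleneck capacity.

src→B→A→t, bottleneck 1

Residual along src→B→A→t: src→B: 1, B→A: 1, A→t: 1.
Bottleneck = min = 1.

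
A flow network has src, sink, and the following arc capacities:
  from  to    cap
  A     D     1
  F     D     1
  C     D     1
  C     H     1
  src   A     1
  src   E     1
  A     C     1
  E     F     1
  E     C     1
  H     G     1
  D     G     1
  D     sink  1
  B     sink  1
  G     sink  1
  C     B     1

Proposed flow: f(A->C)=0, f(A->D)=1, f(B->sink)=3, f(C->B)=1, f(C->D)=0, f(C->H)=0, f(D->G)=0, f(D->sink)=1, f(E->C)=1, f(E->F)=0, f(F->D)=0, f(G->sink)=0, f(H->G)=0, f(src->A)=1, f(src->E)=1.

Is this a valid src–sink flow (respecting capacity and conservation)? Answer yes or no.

No

Capacity violated on B->sink: flow 3 > capacity 1.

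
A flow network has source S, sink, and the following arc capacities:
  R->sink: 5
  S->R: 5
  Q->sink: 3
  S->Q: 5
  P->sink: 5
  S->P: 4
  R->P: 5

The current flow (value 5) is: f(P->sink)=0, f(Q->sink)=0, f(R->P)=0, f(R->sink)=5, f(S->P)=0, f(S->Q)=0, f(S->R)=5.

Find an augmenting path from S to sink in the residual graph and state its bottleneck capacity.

Residual along S->P->sink: S->P: 4, P->sink: 5.
Bottleneck = min = 4.

S->P->sink, bottleneck 4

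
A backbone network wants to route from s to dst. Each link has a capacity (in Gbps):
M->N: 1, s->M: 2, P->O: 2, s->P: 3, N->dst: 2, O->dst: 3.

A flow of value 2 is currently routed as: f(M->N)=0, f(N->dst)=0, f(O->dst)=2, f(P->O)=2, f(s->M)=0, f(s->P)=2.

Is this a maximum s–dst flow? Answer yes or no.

No

Residual path s->M->N->dst has bottleneck 1 > 0.
Pushing 1 along it raises the flow to 3, so the given flow is not maximum.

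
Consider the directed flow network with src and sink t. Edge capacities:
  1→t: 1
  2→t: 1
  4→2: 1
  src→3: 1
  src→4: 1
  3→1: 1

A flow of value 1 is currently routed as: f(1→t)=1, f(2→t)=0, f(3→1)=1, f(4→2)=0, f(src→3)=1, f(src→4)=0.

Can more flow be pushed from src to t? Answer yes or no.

Yes

Residual path src→4→2→t has bottleneck 1 > 0.
Pushing 1 along it raises the flow to 2, so the given flow is not maximum.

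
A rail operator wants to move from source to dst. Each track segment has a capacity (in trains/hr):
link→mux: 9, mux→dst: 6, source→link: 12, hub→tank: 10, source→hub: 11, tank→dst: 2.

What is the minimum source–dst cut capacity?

Max flow = 8 (via 2 augmenting paths).
In the residual at optimum, the set reachable from source is {hub, link, mux, source, tank}.
Cut edges: mux→dst (cap 6), tank→dst (cap 2). Sum = 8.

8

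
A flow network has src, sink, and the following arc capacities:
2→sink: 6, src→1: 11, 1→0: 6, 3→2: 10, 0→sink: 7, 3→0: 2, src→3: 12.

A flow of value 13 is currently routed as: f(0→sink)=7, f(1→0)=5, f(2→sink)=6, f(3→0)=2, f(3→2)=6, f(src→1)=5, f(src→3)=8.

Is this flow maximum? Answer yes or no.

Residual reachable from src: {0, 1, 2, 3, src}; sink is not reachable.
Saturated cut: 2→sink, 0→sink with total capacity 13 = current flow value. Flow is maximum.

Yes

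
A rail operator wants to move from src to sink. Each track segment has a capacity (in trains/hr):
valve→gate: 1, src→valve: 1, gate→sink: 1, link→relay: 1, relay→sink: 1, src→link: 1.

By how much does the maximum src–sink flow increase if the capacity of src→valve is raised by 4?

0

Original max flow = 2.
Even with extra capacity on src→valve, another cut of capacity 2 remains binding.
New max flow = 2. Increase = 0.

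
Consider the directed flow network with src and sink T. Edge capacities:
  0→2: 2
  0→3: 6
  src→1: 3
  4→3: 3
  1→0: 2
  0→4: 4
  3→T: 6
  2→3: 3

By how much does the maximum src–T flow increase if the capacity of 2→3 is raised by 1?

Original max flow = 2.
Edge 2→3 does not cross the min cut (source side {1, src}), so extra capacity there cannot help.
New max flow = 2. Increase = 0.

0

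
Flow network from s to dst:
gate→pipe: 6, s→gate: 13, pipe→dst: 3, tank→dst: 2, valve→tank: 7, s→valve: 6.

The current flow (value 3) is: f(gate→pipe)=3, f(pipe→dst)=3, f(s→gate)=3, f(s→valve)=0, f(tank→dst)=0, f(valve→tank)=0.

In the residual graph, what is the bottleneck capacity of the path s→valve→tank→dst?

Residual capacities along the path: s→valve: 6, valve→tank: 7, tank→dst: 2.
Minimum is 2.

2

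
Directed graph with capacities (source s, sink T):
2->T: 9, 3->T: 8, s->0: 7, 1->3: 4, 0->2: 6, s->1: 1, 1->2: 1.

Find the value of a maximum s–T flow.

Augment s->1->3->T: bottleneck 1. Total 1.
Augment s->0->2->T: bottleneck 6. Total 7.
No augmenting path remains in the residual graph.

7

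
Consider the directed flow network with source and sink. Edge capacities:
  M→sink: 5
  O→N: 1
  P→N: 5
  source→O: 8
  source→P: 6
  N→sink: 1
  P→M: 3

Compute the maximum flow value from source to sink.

4

Augment source→O→N→sink: bottleneck 1. Total 1.
Augment source→P→M→sink: bottleneck 3. Total 4.
No augmenting path remains in the residual graph.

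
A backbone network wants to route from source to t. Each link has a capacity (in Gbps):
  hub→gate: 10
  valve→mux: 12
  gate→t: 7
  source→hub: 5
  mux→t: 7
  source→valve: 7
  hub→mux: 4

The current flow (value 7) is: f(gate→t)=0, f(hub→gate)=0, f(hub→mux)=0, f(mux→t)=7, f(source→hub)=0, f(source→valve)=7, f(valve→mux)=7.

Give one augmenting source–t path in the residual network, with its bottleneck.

Residual along source→hub→gate→t: source→hub: 5, hub→gate: 10, gate→t: 7.
Bottleneck = min = 5.

source→hub→gate→t, bottleneck 5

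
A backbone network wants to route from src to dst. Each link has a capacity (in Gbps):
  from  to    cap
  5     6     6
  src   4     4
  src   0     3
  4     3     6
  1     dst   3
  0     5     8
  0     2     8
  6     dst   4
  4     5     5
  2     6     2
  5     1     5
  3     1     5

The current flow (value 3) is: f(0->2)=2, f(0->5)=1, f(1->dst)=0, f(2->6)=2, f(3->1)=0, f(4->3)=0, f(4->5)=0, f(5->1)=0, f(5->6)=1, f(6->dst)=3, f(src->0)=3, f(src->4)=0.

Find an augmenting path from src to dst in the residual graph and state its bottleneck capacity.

Residual along src->4->5->6->dst: src->4: 4, 4->5: 5, 5->6: 5, 6->dst: 1.
Bottleneck = min = 1.

src->4->5->6->dst, bottleneck 1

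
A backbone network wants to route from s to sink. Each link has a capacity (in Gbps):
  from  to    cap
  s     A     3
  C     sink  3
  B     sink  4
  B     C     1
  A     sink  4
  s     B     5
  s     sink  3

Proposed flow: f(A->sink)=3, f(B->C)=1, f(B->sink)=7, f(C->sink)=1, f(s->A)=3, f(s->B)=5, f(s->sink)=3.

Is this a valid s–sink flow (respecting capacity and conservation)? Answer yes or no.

No

Capacity violated on B->sink: flow 7 > capacity 4.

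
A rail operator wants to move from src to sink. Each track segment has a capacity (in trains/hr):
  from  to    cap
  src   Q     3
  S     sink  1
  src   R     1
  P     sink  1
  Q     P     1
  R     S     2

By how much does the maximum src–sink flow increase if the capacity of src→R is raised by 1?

Original max flow = 2.
Even with extra capacity on src→R, another cut of capacity 2 remains binding.
New max flow = 2. Increase = 0.

0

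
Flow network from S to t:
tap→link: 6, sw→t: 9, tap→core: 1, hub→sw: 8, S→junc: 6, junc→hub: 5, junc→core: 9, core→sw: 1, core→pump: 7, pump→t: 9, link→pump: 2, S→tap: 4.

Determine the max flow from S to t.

9

Augment S→junc→hub→sw→t: bottleneck 5. Total 5.
Augment S→junc→core→sw→t: bottleneck 1. Total 6.
Augment S→tap→core→pump→t: bottleneck 1. Total 7.
Augment S→tap→link→pump→t: bottleneck 2. Total 9.
No augmenting path remains in the residual graph.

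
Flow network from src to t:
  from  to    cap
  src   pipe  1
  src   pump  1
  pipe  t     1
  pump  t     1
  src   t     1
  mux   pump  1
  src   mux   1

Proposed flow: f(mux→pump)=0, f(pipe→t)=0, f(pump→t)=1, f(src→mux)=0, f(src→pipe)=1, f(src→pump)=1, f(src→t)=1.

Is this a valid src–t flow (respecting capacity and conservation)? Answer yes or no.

Conservation fails at pipe: inflow 1 ≠ outflow 0.

No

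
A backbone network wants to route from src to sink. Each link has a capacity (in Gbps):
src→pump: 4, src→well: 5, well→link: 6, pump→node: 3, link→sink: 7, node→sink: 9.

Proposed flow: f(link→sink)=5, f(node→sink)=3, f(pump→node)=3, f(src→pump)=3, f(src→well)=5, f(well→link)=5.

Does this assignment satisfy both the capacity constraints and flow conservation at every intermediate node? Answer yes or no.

Every edge has 0 ≤ f(e) ≤ cap(e).
At each intermediate node, inflow equals outflow.

Yes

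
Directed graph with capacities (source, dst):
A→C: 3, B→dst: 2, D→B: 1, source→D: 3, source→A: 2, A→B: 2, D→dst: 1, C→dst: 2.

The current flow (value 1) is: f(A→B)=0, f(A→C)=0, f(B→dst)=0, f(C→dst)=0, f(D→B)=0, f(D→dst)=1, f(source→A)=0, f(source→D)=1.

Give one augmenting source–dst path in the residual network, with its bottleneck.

Residual along source→D→B→dst: source→D: 2, D→B: 1, B→dst: 2.
Bottleneck = min = 1.

source→D→B→dst, bottleneck 1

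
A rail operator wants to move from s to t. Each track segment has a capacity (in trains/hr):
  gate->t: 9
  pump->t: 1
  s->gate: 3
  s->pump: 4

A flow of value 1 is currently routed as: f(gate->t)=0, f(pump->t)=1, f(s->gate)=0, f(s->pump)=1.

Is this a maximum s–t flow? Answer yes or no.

Residual path s->gate->t has bottleneck 3 > 0.
Pushing 3 along it raises the flow to 4, so the given flow is not maximum.

No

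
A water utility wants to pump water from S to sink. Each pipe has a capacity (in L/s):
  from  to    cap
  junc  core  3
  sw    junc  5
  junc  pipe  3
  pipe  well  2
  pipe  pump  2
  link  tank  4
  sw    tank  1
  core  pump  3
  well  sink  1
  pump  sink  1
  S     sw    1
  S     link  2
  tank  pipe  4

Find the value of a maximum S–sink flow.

2

Augment S->sw->tank->pipe->pump->sink: bottleneck 1. Total 1.
Augment S->link->tank->pipe->well->sink: bottleneck 1. Total 2.
No augmenting path remains in the residual graph.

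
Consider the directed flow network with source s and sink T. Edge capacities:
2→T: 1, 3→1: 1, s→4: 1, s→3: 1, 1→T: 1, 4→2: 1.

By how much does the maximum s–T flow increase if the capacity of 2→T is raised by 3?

0

Original max flow = 2.
Edge 2→T does not cross the min cut (source side {s}), so extra capacity there cannot help.
New max flow = 2. Increase = 0.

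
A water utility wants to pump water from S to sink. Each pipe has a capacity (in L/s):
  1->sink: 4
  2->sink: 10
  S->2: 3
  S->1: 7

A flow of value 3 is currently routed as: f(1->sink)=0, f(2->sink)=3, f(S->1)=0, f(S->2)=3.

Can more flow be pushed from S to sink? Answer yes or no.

Yes

Residual path S->1->sink has bottleneck 4 > 0.
Pushing 4 along it raises the flow to 7, so the given flow is not maximum.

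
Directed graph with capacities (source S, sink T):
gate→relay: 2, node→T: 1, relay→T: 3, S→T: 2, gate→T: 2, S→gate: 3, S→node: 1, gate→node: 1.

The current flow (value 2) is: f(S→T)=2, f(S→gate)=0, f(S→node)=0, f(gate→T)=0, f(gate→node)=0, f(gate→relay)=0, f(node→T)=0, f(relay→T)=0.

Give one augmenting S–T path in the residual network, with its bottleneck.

S→gate→T, bottleneck 2

Residual along S→gate→T: S→gate: 3, gate→T: 2.
Bottleneck = min = 2.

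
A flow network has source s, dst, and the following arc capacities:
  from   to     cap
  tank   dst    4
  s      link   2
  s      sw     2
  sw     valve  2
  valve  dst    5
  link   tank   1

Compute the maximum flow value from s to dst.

3

Augment s→sw→valve→dst: bottleneck 2. Total 2.
Augment s→link→tank→dst: bottleneck 1. Total 3.
No augmenting path remains in the residual graph.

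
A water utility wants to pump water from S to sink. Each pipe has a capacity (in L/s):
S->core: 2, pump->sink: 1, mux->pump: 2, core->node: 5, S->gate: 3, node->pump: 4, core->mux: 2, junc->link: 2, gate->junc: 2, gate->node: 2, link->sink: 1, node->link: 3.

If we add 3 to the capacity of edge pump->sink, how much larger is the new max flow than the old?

3

Original max flow = 2.
After raising cap(pump->sink), augmenting paths through that edge carry 3 more units.
New max flow = 5. Increase = 3.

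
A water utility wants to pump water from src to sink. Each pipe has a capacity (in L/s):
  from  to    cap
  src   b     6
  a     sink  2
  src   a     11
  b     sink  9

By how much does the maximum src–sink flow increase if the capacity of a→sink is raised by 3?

3

Original max flow = 8.
After raising cap(a→sink), augmenting paths through that edge carry 3 more units.
New max flow = 11. Increase = 3.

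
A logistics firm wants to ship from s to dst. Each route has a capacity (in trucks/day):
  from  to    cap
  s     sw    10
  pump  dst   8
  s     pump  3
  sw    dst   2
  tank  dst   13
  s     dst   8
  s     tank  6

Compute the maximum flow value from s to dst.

Augment s->dst: bottleneck 8. Total 8.
Augment s->pump->dst: bottleneck 3. Total 11.
Augment s->tank->dst: bottleneck 6. Total 17.
Augment s->sw->dst: bottleneck 2. Total 19.
No augmenting path remains in the residual graph.

19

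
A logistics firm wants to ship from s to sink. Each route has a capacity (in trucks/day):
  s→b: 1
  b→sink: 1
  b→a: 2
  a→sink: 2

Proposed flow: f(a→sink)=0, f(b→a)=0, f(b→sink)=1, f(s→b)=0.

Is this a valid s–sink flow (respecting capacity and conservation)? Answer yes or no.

No

Conservation fails at b: inflow 0 ≠ outflow 1.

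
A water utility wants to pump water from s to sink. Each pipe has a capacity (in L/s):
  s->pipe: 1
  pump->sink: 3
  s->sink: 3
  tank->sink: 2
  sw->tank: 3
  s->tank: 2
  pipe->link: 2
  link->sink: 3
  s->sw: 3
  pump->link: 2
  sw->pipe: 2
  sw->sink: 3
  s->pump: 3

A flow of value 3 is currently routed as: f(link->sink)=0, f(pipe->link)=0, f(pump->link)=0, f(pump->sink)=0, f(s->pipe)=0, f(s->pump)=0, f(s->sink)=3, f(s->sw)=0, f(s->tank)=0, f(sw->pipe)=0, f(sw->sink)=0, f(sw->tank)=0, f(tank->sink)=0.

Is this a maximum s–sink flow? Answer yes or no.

No

Residual path s->pump->sink has bottleneck 3 > 0.
Pushing 3 along it raises the flow to 6, so the given flow is not maximum.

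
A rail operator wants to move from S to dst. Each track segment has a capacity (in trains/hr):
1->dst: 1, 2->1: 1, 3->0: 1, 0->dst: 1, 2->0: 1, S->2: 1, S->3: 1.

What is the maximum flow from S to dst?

Augment S->2->1->dst: bottleneck 1. Total 1.
Augment S->3->0->dst: bottleneck 1. Total 2.
No augmenting path remains in the residual graph.

2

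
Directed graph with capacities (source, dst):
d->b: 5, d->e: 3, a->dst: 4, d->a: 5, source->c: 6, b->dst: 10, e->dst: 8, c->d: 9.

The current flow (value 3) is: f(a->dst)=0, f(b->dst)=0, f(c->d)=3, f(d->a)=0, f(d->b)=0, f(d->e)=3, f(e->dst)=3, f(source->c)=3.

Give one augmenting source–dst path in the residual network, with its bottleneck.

source->c->d->b->dst, bottleneck 3

Residual along source->c->d->b->dst: source->c: 3, c->d: 6, d->b: 5, b->dst: 10.
Bottleneck = min = 3.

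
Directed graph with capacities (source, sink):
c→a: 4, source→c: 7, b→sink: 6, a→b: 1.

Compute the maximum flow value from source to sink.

1

Augment source→c→a→b→sink: bottleneck 1. Total 1.
No augmenting path remains in the residual graph.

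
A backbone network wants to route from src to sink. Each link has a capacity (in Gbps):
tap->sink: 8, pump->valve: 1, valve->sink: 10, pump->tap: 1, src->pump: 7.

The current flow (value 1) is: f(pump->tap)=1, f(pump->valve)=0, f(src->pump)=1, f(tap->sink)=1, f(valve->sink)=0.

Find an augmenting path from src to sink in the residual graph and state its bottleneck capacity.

src->pump->valve->sink, bottleneck 1

Residual along src->pump->valve->sink: src->pump: 6, pump->valve: 1, valve->sink: 10.
Bottleneck = min = 1.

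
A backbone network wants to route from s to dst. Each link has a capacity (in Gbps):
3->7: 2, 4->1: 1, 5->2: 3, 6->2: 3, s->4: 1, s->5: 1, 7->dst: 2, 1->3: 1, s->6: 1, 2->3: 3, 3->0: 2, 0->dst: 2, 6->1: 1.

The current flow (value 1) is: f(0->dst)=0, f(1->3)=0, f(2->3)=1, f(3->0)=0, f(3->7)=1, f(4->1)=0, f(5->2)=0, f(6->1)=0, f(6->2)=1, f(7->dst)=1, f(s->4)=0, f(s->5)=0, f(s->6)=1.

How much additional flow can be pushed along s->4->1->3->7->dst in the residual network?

Residual capacities along the path: s->4: 1, 4->1: 1, 1->3: 1, 3->7: 1, 7->dst: 1.
Minimum is 1.

1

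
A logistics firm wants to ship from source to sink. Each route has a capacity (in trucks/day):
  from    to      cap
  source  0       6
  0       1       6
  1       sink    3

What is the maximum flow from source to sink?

Augment source->0->1->sink: bottleneck 3. Total 3.
No augmenting path remains in the residual graph.

3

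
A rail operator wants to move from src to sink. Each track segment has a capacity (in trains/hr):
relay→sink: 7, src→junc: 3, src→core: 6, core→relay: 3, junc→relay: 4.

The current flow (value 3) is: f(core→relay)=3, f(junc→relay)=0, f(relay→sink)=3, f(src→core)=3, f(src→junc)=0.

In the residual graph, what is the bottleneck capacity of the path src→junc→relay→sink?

Residual capacities along the path: src→junc: 3, junc→relay: 4, relay→sink: 4.
Minimum is 3.

3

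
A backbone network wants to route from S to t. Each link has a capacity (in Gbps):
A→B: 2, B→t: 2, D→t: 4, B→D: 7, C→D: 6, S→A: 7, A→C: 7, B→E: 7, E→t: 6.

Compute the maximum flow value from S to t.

6

Augment S→A→B→t: bottleneck 2. Total 2.
Augment S→A→C→D→t: bottleneck 4. Total 6.
No augmenting path remains in the residual graph.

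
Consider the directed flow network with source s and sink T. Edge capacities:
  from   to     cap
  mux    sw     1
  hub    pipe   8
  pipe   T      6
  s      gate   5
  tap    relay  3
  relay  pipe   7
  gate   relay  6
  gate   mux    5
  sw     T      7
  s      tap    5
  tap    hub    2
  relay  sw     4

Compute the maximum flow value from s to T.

10

Augment s→tap→hub→pipe→T: bottleneck 2. Total 2.
Augment s→tap→relay→pipe→T: bottleneck 3. Total 5.
Augment s→gate→relay→pipe→T: bottleneck 1. Total 6.
Augment s→gate→relay→sw→T: bottleneck 4. Total 10.
No augmenting path remains in the residual graph.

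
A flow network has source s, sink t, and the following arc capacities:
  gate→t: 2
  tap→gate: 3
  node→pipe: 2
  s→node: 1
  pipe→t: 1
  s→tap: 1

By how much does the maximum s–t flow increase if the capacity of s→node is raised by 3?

Original max flow = 2.
Even with extra capacity on s→node, another cut of capacity 2 remains binding.
New max flow = 2. Increase = 0.

0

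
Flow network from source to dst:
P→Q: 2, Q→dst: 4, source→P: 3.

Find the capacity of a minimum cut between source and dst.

Max flow = 2 (via 1 augmenting path).
In the residual at optimum, the set reachable from source is {P, source}.
Cut edges: P→Q (cap 2). Sum = 2.

2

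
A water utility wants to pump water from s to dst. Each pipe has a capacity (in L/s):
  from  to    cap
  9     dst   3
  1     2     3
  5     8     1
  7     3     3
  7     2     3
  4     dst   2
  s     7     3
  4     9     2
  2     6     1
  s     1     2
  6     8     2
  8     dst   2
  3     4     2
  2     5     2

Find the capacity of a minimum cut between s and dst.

4

Max flow = 4 (via 3 augmenting paths).
In the residual at optimum, the set reachable from s is {1, 2, 3, 5, 7, s}.
Cut edges: 3→4 (cap 2), 2→6 (cap 1), 5→8 (cap 1). Sum = 4.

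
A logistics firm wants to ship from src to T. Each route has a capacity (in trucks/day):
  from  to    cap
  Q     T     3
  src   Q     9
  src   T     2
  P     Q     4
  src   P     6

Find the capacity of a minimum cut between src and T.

Max flow = 5 (via 2 augmenting paths).
In the residual at optimum, the set reachable from src is {P, Q, src}.
Cut edges: src->T (cap 2), Q->T (cap 3). Sum = 5.

5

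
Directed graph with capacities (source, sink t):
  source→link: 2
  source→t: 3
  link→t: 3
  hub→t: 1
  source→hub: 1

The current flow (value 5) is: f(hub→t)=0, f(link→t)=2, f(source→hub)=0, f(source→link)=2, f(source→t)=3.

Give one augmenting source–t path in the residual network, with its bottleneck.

Residual along source→hub→t: source→hub: 1, hub→t: 1.
Bottleneck = min = 1.

source→hub→t, bottleneck 1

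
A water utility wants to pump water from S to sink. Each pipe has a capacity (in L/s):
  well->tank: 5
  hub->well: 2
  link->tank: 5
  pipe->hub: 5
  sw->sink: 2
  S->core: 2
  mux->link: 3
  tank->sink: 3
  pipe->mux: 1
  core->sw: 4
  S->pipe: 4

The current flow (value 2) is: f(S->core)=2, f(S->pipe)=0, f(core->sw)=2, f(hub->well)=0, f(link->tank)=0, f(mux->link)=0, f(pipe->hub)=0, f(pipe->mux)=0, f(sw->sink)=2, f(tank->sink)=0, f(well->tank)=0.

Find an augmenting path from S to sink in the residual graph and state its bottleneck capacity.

Residual along S->pipe->mux->link->tank->sink: S->pipe: 4, pipe->mux: 1, mux->link: 3, link->tank: 5, tank->sink: 3.
Bottleneck = min = 1.

S->pipe->mux->link->tank->sink, bottleneck 1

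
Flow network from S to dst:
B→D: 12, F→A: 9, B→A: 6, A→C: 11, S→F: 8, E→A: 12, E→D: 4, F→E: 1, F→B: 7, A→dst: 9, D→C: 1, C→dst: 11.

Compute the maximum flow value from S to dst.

8

Augment S→F→A→dst: bottleneck 8. Total 8.
No augmenting path remains in the residual graph.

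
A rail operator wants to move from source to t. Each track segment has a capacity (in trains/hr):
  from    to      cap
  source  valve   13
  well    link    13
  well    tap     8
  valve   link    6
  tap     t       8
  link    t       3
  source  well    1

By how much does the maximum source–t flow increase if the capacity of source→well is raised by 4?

Original max flow = 4.
After raising cap(source→well), augmenting paths through that edge carry 4 more units.
New max flow = 8. Increase = 4.

4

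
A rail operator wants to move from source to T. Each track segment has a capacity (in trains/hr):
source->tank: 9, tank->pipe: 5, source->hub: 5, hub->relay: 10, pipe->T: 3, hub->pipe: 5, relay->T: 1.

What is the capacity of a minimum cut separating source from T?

Max flow = 4 (via 2 augmenting paths).
In the residual at optimum, the set reachable from source is {hub, pipe, relay, source, tank}.
Cut edges: relay->T (cap 1), pipe->T (cap 3). Sum = 4.

4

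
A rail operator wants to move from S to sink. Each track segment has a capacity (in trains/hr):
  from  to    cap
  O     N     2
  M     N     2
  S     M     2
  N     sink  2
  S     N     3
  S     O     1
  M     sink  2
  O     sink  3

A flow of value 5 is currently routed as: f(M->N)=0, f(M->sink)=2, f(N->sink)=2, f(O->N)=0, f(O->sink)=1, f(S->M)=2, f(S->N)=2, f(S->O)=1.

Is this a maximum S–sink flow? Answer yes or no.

Residual reachable from S: {N, S}; sink is not reachable.
Saturated cut: S->M, S->O, N->sink with total capacity 5 = current flow value. Flow is maximum.

Yes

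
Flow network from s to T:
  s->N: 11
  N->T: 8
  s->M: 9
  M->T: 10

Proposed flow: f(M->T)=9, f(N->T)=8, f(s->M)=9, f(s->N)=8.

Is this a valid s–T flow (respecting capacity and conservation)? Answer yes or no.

Yes

Every edge has 0 ≤ f(e) ≤ cap(e).
At each intermediate node, inflow equals outflow.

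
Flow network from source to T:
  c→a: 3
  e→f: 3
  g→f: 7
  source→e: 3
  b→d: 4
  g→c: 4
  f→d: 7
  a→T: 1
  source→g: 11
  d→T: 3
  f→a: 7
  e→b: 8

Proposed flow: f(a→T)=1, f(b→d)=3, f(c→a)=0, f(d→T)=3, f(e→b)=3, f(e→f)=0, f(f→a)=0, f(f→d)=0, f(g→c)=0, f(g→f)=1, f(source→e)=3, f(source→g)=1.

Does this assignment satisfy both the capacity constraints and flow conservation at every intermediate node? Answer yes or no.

Conservation fails at f: inflow 1 ≠ outflow 0.

No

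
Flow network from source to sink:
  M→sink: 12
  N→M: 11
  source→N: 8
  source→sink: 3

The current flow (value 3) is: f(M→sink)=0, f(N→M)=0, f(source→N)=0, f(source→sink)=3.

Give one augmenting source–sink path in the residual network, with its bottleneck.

source→N→M→sink, bottleneck 8

Residual along source→N→M→sink: source→N: 8, N→M: 11, M→sink: 12.
Bottleneck = min = 8.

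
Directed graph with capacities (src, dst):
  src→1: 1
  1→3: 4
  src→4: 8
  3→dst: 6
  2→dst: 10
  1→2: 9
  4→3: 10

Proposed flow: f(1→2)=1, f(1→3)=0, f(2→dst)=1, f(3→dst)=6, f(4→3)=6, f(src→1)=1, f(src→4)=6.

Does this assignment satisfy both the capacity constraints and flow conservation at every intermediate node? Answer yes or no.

Yes

Every edge has 0 ≤ f(e) ≤ cap(e).
At each intermediate node, inflow equals outflow.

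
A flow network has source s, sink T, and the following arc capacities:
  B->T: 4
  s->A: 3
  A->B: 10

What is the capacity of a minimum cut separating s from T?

Max flow = 3 (via 1 augmenting path).
In the residual at optimum, the set reachable from s is {s}.
Cut edges: s->A (cap 3). Sum = 3.

3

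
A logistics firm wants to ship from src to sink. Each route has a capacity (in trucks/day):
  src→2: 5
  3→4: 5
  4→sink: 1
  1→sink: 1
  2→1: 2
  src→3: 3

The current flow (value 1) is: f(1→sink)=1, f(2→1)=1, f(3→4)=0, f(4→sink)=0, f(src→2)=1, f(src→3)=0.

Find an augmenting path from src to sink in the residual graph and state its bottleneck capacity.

Residual along src→3→4→sink: src→3: 3, 3→4: 5, 4→sink: 1.
Bottleneck = min = 1.

src→3→4→sink, bottleneck 1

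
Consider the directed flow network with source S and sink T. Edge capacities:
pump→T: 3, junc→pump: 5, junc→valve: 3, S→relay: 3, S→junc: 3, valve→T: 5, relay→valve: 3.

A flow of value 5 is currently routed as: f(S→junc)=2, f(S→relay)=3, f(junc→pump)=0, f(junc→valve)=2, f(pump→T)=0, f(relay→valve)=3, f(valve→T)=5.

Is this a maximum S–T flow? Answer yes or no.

Residual path S→junc→pump→T has bottleneck 1 > 0.
Pushing 1 along it raises the flow to 6, so the given flow is not maximum.

No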